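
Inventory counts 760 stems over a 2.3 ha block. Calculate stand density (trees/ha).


Formula: Stand Density = N_trees / Area_ha
Density = 760 trees / 2.3 ha
Density = 330 trees/ha

330


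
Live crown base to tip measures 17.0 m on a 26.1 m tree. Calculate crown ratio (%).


Formula: Crown Ratio = (Crown Length / Total Height) * 100
CR = (17.0 m / 26.1 m) * 100
CR = 0.6513 * 100 = 65.1%

65.1


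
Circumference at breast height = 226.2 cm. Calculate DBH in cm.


Formula: DBH = C / pi
DBH = 226.2 / pi
pi = 3.14159...
DBH = 72.0 cm

72.0


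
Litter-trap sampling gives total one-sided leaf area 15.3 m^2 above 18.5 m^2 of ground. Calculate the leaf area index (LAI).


Formula: LAI = total leaf area / ground area  (dimensionless)
LAI = 15.3 m^2 / 18.5 m^2
LAI = 0.83

0.83


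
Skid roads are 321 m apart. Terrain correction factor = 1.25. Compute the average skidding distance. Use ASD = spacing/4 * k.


Formula: ASD = (spacing / 4) * correction
Uncorrected distance = spacing / 4 = 321 / 4 = 80.25 m
ASD = 80.25 * 1.25 = 100 m

100


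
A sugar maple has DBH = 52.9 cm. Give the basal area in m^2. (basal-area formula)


Formula: BA = pi * (DBH/2)^2 / 10000  (cm^2 to m^2)
Radius = DBH/2 = 52.9/2 = 26.45 cm
BA = pi * 26.45^2 / 10000
   = 2197.8661 cm^2 / 10000
   = 0.2198 m^2

0.2198


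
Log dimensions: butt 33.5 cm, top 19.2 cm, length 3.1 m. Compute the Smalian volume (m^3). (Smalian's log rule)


Smalian: V = (A1 + A2)/2 * L,  A = pi*(D/200)^2
A1 = pi*(33.5/200)^2 = 0.088141 m^2
A2 = pi*(19.2/200)^2 = 0.028953 m^2
V = (0.088141+0.028953)/2*3.1 = 0.1815 m^3

0.1815


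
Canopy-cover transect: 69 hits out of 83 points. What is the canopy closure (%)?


Formula: Canopy closure = covered points / total points * 100
Closure = 69 / 83 * 100
Closure = 0.8313 * 100 = 83.1%

83.1


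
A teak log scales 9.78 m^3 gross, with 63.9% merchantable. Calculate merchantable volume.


Formula: MV = V_total * (merchantable_pct / 100)
Merchantable fraction = 63.9% / 100 = 0.639
MV = 9.78 m^3 * 0.639 = 6.249 m^3

6.249


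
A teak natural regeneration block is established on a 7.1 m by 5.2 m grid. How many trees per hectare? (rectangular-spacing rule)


Formula: TPH = 10000 m^2/ha / (spacing_x * spacing_y)
Area per tree = 7.1 m * 5.2 m = 36.92 m^2
TPH = 10000 / 36.92 = 271 trees/ha

271


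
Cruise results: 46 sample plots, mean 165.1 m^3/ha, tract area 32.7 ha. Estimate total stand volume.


Formula: Total Volume = Mean Volume per ha * Total Area
Total Volume = 165.1 m^3/ha * 32.7 ha
Total Volume = 5399 m^3

5399


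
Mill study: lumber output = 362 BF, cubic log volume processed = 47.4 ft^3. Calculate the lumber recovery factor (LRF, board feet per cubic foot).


Formula: LRF = Lumber Output (BF) / Log Input (ft^3)
LRF = 362 BF / 47.4 ft^3
LRF = 7.64 BF/ft^3

7.64


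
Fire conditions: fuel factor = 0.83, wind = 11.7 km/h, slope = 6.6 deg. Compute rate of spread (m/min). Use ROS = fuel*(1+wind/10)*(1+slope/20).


Formula: ROS = fuel * (1 + wind/10) * (1 + slope/20)
Wind factor = 1 + 11.7/10 = 2.17
Slope factor = 1 + 6.6/20 = 1.33
ROS = 0.83 * 2.17 * 1.33 = 2.4 m/min

2.4


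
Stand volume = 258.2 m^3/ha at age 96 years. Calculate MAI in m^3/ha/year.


Formula: MAI = Total Volume / Stand Age
MAI = 258.2 m^3/ha / 96 years
MAI = 2.69 m^3/ha/year

2.69


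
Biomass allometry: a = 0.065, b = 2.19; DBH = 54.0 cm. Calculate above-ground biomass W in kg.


Formula: W = a * DBH^b  (allometric power law)
DBH^b = 54.0^2.19 = 6222.1766
W = 0.065 * 6222.1766 = 404.4 kg

404.4


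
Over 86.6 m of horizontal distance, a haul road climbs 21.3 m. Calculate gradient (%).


Formula: Gradient = rise / run * 100
Gradient = 21.3 / 86.6 * 100 = 24.6%

24.6


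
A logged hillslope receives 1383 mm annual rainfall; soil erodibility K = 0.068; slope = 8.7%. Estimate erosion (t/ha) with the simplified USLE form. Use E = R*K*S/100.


Formula: E = R * K * S / 100  (simplified USLE)
R * K = 1383 * 0.068 = 94.044
E = 94.044 * 8.7 / 100 = 8.18 t/ha

8.18


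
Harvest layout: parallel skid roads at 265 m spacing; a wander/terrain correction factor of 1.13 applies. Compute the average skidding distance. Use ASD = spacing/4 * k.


Formula: ASD = (spacing / 4) * correction
Uncorrected distance = spacing / 4 = 265 / 4 = 66.25 m
ASD = 66.25 * 1.13 = 75 m

75


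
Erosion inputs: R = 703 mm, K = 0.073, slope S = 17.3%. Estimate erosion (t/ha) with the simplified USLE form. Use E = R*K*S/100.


Formula: E = R * K * S / 100  (simplified USLE)
R * K = 703 * 0.073 = 51.319
E = 51.319 * 17.3 / 100 = 8.88 t/ha

8.88


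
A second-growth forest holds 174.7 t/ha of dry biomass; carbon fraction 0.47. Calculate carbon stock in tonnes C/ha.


Formula: Carbon Stock = Biomass * Carbon Fraction
C = 174.7 t/ha * 0.47
C = 82.1 t C/ha

82.1


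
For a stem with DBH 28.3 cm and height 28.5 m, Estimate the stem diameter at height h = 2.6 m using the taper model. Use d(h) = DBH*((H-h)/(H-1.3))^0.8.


Taper: d(h) = DBH * ((H - h) / (H - 1.3))^0.8
Numerator = H - h = 28.5 - 2.6 = 25.9 m
Denominator = H - 1.3 = 28.5 - 1.3 = 27.2 m
Ratio = 25.9 / 27.2 = 0.95221
d = 28.3 * 0.95221^0.8 = 27.2 cm

27.2


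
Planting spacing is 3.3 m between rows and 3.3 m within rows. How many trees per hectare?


Formula: TPH = 10000 m^2/ha / (spacing_x * spacing_y)
Area per tree = 3.3 m * 3.3 m = 10.89 m^2
TPH = 10000 / 10.89 = 918 trees/ha

918


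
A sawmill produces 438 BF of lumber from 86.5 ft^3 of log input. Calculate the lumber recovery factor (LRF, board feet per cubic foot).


Formula: LRF = Lumber Output (BF) / Log Input (ft^3)
LRF = 438 BF / 86.5 ft^3
LRF = 5.06 BF/ft^3

5.06


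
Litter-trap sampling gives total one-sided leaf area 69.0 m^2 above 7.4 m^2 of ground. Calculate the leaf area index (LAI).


Formula: LAI = total leaf area / ground area  (dimensionless)
LAI = 69.0 m^2 / 7.4 m^2
LAI = 9.32

9.32


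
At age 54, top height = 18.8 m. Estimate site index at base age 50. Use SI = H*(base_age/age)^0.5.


Formula: SI = H_dom * (base_age / age)^0.5
Age ratio = 50 / 54 = 0.92593
sqrt(age_ratio) = 0.96225
SI = 18.8 * 0.96225 = 18.1 m

18.1


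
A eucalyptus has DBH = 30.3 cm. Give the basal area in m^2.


Formula: BA = pi * (DBH/2)^2 / 10000  (cm^2 to m^2)
Radius = DBH/2 = 30.3/2 = 15.15 cm
BA = pi * 15.15^2 / 10000
   = 721.0662 cm^2 / 10000
   = 0.0721 m^2

0.0721


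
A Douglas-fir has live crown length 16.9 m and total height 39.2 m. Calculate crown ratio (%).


Formula: Crown Ratio = (Crown Length / Total Height) * 100
CR = (16.9 m / 39.2 m) * 100
CR = 0.4311 * 100 = 43.1%

43.1


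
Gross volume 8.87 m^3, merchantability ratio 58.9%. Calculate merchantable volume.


Formula: MV = V_total * (merchantable_pct / 100)
Merchantable fraction = 58.9% / 100 = 0.589
MV = 8.87 m^3 * 0.589 = 5.224 m^3

5.224


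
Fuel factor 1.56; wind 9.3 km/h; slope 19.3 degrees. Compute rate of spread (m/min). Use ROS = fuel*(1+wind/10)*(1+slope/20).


Formula: ROS = fuel * (1 + wind/10) * (1 + slope/20)
Wind factor = 1 + 9.3/10 = 1.93
Slope factor = 1 + 19.3/20 = 1.965
ROS = 1.56 * 1.93 * 1.965 = 5.92 m/min

5.92


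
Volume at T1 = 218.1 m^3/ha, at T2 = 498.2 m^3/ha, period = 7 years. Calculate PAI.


Formula: PAI = (V_T2 - V_T1) / (T2 - T1)
Volume increment = 498.2 - 218.1 = 280.1 m^3/ha
PAI = 280.1 / 7 = 40.01 m^3/ha/year

40.01


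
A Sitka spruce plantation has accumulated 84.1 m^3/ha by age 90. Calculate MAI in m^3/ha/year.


Formula: MAI = Total Volume / Stand Age
MAI = 84.1 m^3/ha / 90 years
MAI = 0.93 m^3/ha/year

0.93


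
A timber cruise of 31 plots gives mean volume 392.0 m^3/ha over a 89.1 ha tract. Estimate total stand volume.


Formula: Total Volume = Mean Volume per ha * Total Area
Total Volume = 392.0 m^3/ha * 89.1 ha
Total Volume = 34927 m^3

34927


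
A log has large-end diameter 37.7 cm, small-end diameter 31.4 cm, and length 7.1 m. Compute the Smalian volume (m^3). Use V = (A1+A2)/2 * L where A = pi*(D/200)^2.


Smalian: V = (A1 + A2)/2 * L,  A = pi*(D/200)^2
A1 = pi*(37.7/200)^2 = 0.111628 m^2
A2 = pi*(31.4/200)^2 = 0.077437 m^2
V = (0.111628+0.077437)/2*7.1 = 0.6712 m^3

0.6712


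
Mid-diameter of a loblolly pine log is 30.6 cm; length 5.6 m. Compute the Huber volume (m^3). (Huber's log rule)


Huber: V = Am * L,  Am = pi*(Dm/200)^2
Am = pi*(30.6/200)^2 = 0.073542 m^2
V = 0.073542*5.6 = 0.4118 m^3

0.4118


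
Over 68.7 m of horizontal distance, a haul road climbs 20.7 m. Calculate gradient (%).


Formula: Gradient = rise / run * 100
Gradient = 20.7 / 68.7 * 100 = 30.1%

30.1


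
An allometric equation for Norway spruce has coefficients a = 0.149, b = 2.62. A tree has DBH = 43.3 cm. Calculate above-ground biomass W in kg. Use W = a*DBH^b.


Formula: W = a * DBH^b  (allometric power law)
DBH^b = 43.3^2.62 = 19390.9144
W = 0.149 * 19390.9144 = 2889.2 kg

2889.2


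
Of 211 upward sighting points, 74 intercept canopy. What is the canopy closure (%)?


Formula: Canopy closure = covered points / total points * 100
Closure = 74 / 211 * 100
Closure = 0.3507 * 100 = 35.1%

35.1


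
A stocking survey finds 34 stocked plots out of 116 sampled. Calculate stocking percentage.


Formula: Stocking % = stocked plots / total plots * 100
Stocking = 34 / 116 * 100
Stocking = 0.2931 * 100 = 29.3%

29.3


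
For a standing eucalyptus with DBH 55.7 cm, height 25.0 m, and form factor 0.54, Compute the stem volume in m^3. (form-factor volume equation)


Formula: V = pi * (DBH/200)^2 * H * ff
Radius = DBH/200 = 55.7/200 = 0.2785 m
Radius^2 = 0.2785^2 = 0.07756225 m^2
V = pi * 0.07756225 * 25.0 * 0.54
V = 3.29 m^3

3.29


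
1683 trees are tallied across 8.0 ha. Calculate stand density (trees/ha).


Formula: Stand Density = N_trees / Area_ha
Density = 1683 trees / 8.0 ha
Density = 210 trees/ha

210


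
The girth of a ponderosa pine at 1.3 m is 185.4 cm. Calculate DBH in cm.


Formula: DBH = C / pi
DBH = 185.4 / pi
pi = 3.14159...
DBH = 59.0 cm

59.0


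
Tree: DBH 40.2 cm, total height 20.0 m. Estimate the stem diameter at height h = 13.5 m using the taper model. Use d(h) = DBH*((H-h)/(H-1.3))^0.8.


Taper: d(h) = DBH * ((H - h) / (H - 1.3))^0.8
Numerator = H - h = 20.0 - 13.5 = 6.5 m
Denominator = H - 1.3 = 20.0 - 1.3 = 18.7 m
Ratio = 6.5 / 18.7 = 0.34759
d = 40.2 * 0.34759^0.8 = 17.3 cm

17.3


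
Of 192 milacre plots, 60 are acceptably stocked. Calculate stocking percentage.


Formula: Stocking % = stocked plots / total plots * 100
Stocking = 60 / 192 * 100
Stocking = 0.3125 * 100 = 31.3%

31.3


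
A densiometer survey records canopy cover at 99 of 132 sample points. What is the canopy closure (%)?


Formula: Canopy closure = covered points / total points * 100
Closure = 99 / 132 * 100
Closure = 0.75 * 100 = 75.0%

75.0


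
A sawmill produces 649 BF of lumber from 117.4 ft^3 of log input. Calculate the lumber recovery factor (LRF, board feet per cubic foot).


Formula: LRF = Lumber Output (BF) / Log Input (ft^3)
LRF = 649 BF / 117.4 ft^3
LRF = 5.53 BF/ft^3

5.53


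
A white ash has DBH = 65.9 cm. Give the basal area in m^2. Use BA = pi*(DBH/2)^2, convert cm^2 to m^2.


Formula: BA = pi * (DBH/2)^2 / 10000  (cm^2 to m^2)
Radius = DBH/2 = 65.9/2 = 32.95 cm
BA = pi * 32.95^2 / 10000
   = 3410.835 cm^2 / 10000
   = 0.3411 m^2

0.3411


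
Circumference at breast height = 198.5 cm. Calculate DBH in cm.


Formula: DBH = C / pi
DBH = 198.5 / pi
pi = 3.14159...
DBH = 63.2 cm

63.2


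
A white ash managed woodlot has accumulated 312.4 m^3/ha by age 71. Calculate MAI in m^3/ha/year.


Formula: MAI = Total Volume / Stand Age
MAI = 312.4 m^3/ha / 71 years
MAI = 4.4 m^3/ha/year

4.4


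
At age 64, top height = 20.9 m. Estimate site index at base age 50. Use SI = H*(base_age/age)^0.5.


Formula: SI = H_dom * (base_age / age)^0.5
Age ratio = 50 / 64 = 0.78125
sqrt(age_ratio) = 0.88388
SI = 20.9 * 0.88388 = 18.5 m

18.5


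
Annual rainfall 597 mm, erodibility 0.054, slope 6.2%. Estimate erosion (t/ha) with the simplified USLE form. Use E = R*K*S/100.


Formula: E = R * K * S / 100  (simplified USLE)
R * K = 597 * 0.054 = 32.238
E = 32.238 * 6.2 / 100 = 2.0 t/ha

2.0


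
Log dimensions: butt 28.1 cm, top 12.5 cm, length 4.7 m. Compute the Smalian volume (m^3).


Smalian: V = (A1 + A2)/2 * L,  A = pi*(D/200)^2
A1 = pi*(28.1/200)^2 = 0.062016 m^2
A2 = pi*(12.5/200)^2 = 0.012272 m^2
V = (0.062016+0.012272)/2*4.7 = 0.1746 m^3

0.1746


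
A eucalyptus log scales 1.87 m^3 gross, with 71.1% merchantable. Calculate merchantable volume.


Formula: MV = V_total * (merchantable_pct / 100)
Merchantable fraction = 71.1% / 100 = 0.711
MV = 1.87 m^3 * 0.711 = 1.33 m^3

1.33


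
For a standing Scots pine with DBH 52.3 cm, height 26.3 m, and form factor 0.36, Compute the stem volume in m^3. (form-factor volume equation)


Formula: V = pi * (DBH/200)^2 * H * ff
Radius = DBH/200 = 52.3/200 = 0.2615 m
Radius^2 = 0.2615^2 = 0.06838225 m^2
V = pi * 0.06838225 * 26.3 * 0.36
V = 2.034 m^3

2.034


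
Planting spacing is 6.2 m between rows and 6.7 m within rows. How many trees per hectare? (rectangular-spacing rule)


Formula: TPH = 10000 m^2/ha / (spacing_x * spacing_y)
Area per tree = 6.2 m * 6.7 m = 41.54 m^2
TPH = 10000 / 41.54 = 241 trees/ha

241


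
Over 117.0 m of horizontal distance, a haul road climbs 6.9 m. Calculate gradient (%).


Formula: Gradient = rise / run * 100
Gradient = 6.9 / 117.0 * 100 = 5.9%

5.9


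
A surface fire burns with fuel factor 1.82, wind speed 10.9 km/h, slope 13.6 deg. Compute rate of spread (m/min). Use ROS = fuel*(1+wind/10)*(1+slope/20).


Formula: ROS = fuel * (1 + wind/10) * (1 + slope/20)
Wind factor = 1 + 10.9/10 = 2.09
Slope factor = 1 + 13.6/20 = 1.68
ROS = 1.82 * 2.09 * 1.68 = 6.39 m/min

6.39


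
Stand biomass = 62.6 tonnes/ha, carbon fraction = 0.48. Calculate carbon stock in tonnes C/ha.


Formula: Carbon Stock = Biomass * Carbon Fraction
C = 62.6 t/ha * 0.48
C = 30.0 t C/ha

30.0


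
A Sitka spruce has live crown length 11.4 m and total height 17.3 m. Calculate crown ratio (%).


Formula: Crown Ratio = (Crown Length / Total Height) * 100
CR = (11.4 m / 17.3 m) * 100
CR = 0.659 * 100 = 65.9%

65.9


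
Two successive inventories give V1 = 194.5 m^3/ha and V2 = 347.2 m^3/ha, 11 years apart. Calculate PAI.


Formula: PAI = (V_T2 - V_T1) / (T2 - T1)
Volume increment = 347.2 - 194.5 = 152.7 m^3/ha
PAI = 152.7 / 11 = 13.88 m^3/ha/year

13.88


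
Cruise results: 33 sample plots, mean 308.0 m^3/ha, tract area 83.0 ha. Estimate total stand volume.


Formula: Total Volume = Mean Volume per ha * Total Area
Total Volume = 308.0 m^3/ha * 83.0 ha
Total Volume = 25564 m^3

25564


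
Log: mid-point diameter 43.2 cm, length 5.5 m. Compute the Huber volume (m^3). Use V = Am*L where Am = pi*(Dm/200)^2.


Huber: V = Am * L,  Am = pi*(Dm/200)^2
Am = pi*(43.2/200)^2 = 0.146574 m^2
V = 0.146574*5.5 = 0.8062 m^3

0.8062


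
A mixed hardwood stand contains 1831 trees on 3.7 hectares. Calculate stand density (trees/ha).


Formula: Stand Density = N_trees / Area_ha
Density = 1831 trees / 3.7 ha
Density = 495 trees/ha

495


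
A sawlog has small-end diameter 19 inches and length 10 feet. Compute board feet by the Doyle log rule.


Doyle: BF = (D - 4)^2 * L / 16
Adjusted diameter = 19 - 4 = 15 in
(D-4)^2 = 15^2 = 225
BF = 225 * 10 / 16 = 141 BF

141


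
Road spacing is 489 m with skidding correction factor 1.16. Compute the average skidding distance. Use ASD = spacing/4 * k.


Formula: ASD = (spacing / 4) * correction
Uncorrected distance = spacing / 4 = 489 / 4 = 122.25 m
ASD = 122.25 * 1.16 = 142 m

142


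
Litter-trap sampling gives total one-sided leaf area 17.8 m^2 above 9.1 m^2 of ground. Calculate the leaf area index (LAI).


Formula: LAI = total leaf area / ground area  (dimensionless)
LAI = 17.8 m^2 / 9.1 m^2
LAI = 1.96

1.96


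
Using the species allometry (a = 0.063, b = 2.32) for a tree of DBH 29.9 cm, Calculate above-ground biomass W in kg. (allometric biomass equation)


Formula: W = a * DBH^b  (allometric power law)
DBH^b = 29.9^2.32 = 2651.9001
W = 0.063 * 2651.9001 = 167.1 kg

167.1


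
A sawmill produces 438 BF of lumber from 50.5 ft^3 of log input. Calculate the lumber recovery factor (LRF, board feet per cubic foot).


Formula: LRF = Lumber Output (BF) / Log Input (ft^3)
LRF = 438 BF / 50.5 ft^3
LRF = 8.67 BF/ft^3

8.67


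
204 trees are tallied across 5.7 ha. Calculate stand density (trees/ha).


Formula: Stand Density = N_trees / Area_ha
Density = 204 trees / 5.7 ha
Density = 36 trees/ha

36


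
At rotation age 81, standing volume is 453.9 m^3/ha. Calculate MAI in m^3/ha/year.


Formula: MAI = Total Volume / Stand Age
MAI = 453.9 m^3/ha / 81 years
MAI = 5.6 m^3/ha/year

5.6


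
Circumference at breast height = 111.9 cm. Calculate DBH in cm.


Formula: DBH = C / pi
DBH = 111.9 / pi
pi = 3.14159...
DBH = 35.6 cm

35.6


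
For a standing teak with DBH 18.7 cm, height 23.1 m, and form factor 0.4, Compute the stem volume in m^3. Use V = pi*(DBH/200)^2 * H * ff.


Formula: V = pi * (DBH/200)^2 * H * ff
Radius = DBH/200 = 18.7/200 = 0.0935 m
Radius^2 = 0.0935^2 = 0.00874225 m^2
V = pi * 0.00874225 * 23.1 * 0.4
V = 0.254 m^3

0.254


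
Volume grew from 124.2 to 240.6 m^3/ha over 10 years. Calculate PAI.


Formula: PAI = (V_T2 - V_T1) / (T2 - T1)
Volume increment = 240.6 - 124.2 = 116.4 m^3/ha
PAI = 116.4 / 10 = 11.64 m^3/ha/year

11.64


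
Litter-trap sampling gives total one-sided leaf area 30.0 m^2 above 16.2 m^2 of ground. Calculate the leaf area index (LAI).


Formula: LAI = total leaf area / ground area  (dimensionless)
LAI = 30.0 m^2 / 16.2 m^2
LAI = 1.85

1.85


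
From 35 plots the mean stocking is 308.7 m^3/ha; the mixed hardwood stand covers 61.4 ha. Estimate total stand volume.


Formula: Total Volume = Mean Volume per ha * Total Area
Total Volume = 308.7 m^3/ha * 61.4 ha
Total Volume = 18954 m^3

18954


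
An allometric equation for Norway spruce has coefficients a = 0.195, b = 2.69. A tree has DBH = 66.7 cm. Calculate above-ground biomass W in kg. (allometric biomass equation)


Formula: W = a * DBH^b  (allometric power law)
DBH^b = 66.7^2.69 = 80704.6379
W = 0.195 * 80704.6379 = 15737.4 kg

15737.4


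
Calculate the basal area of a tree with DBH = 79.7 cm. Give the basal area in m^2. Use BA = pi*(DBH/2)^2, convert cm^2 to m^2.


Formula: BA = pi * (DBH/2)^2 / 10000  (cm^2 to m^2)
Radius = DBH/2 = 79.7/2 = 39.85 cm
BA = pi * 39.85^2 / 10000
   = 4988.9198 cm^2 / 10000
   = 0.4989 m^2

0.4989


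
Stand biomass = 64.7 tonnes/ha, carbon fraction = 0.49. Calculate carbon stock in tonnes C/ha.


Formula: Carbon Stock = Biomass * Carbon Fraction
C = 64.7 t/ha * 0.49
C = 31.7 t C/ha

31.7


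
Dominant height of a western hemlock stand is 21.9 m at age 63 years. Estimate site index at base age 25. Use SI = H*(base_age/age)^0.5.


Formula: SI = H_dom * (base_age / age)^0.5
Age ratio = 25 / 63 = 0.39683
sqrt(age_ratio) = 0.62994
SI = 21.9 * 0.62994 = 13.8 m

13.8


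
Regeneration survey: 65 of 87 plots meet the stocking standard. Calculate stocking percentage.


Formula: Stocking % = stocked plots / total plots * 100
Stocking = 65 / 87 * 100
Stocking = 0.7471 * 100 = 74.7%

74.7


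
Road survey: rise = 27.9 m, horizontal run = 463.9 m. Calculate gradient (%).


Formula: Gradient = rise / run * 100
Gradient = 27.9 / 463.9 * 100 = 6.0%

6.0


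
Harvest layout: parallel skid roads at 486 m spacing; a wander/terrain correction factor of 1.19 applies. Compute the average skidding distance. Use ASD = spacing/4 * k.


Formula: ASD = (spacing / 4) * correction
Uncorrected distance = spacing / 4 = 486 / 4 = 121.5 m
ASD = 121.5 * 1.19 = 145 m

145


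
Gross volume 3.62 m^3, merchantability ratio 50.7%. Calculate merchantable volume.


Formula: MV = V_total * (merchantable_pct / 100)
Merchantable fraction = 50.7% / 100 = 0.507
MV = 3.62 m^3 * 0.507 = 1.835 m^3

1.835


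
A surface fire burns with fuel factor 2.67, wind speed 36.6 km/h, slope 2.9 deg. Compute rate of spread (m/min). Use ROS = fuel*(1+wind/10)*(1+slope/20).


Formula: ROS = fuel * (1 + wind/10) * (1 + slope/20)
Wind factor = 1 + 36.6/10 = 4.66
Slope factor = 1 + 2.9/20 = 1.145
ROS = 2.67 * 4.66 * 1.145 = 14.25 m/min

14.25


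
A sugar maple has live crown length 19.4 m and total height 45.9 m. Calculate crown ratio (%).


Formula: Crown Ratio = (Crown Length / Total Height) * 100
CR = (19.4 m / 45.9 m) * 100
CR = 0.4227 * 100 = 42.3%

42.3


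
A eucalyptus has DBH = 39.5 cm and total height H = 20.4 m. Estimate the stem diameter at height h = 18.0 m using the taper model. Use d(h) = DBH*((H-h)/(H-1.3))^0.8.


Taper: d(h) = DBH * ((H - h) / (H - 1.3))^0.8
Numerator = H - h = 20.4 - 18.0 = 2.4 m
Denominator = H - 1.3 = 20.4 - 1.3 = 19.1 m
Ratio = 2.4 / 19.1 = 0.12565
d = 39.5 * 0.12565^0.8 = 7.5 cm

7.5


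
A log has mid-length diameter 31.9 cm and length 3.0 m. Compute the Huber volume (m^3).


Huber: V = Am * L,  Am = pi*(Dm/200)^2
Am = pi*(31.9/200)^2 = 0.079923 m^2
V = 0.079923*3.0 = 0.2398 m^3

0.2398


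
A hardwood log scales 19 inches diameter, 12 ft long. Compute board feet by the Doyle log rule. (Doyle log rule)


Doyle: BF = (D - 4)^2 * L / 16
Adjusted diameter = 19 - 4 = 15 in
(D-4)^2 = 15^2 = 225
BF = 225 * 12 / 16 = 169 BF

169


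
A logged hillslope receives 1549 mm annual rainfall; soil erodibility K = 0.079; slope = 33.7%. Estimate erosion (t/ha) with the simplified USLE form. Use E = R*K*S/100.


Formula: E = R * K * S / 100  (simplified USLE)
R * K = 1549 * 0.079 = 122.371
E = 122.371 * 33.7 / 100 = 41.24 t/ha

41.24


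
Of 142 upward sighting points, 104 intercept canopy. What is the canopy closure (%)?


Formula: Canopy closure = covered points / total points * 100
Closure = 104 / 142 * 100
Closure = 0.7324 * 100 = 73.2%

73.2


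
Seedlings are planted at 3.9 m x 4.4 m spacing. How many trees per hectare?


Formula: TPH = 10000 m^2/ha / (spacing_x * spacing_y)
Area per tree = 3.9 m * 4.4 m = 17.16 m^2
TPH = 10000 / 17.16 = 583 trees/ha

583


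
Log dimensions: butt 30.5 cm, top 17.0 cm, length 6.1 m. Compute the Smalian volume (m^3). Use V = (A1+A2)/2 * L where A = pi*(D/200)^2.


Smalian: V = (A1 + A2)/2 * L,  A = pi*(D/200)^2
A1 = pi*(30.5/200)^2 = 0.073062 m^2
A2 = pi*(17.0/200)^2 = 0.022698 m^2
V = (0.073062+0.022698)/2*6.1 = 0.2921 m^3

0.2921


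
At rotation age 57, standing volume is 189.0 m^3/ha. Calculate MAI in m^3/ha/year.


Formula: MAI = Total Volume / Stand Age
MAI = 189.0 m^3/ha / 57 years
MAI = 3.32 m^3/ha/year

3.32


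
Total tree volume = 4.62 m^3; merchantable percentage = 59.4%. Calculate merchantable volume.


Formula: MV = V_total * (merchantable_pct / 100)
Merchantable fraction = 59.4% / 100 = 0.594
MV = 4.62 m^3 * 0.594 = 2.744 m^3

2.744


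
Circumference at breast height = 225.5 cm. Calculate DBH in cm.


Formula: DBH = C / pi
DBH = 225.5 / pi
pi = 3.14159...
DBH = 71.8 cm

71.8


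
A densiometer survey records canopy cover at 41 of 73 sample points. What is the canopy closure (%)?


Formula: Canopy closure = covered points / total points * 100
Closure = 41 / 73 * 100
Closure = 0.5616 * 100 = 56.2%

56.2


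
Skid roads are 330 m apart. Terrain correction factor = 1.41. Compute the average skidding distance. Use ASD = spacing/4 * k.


Formula: ASD = (spacing / 4) * correction
Uncorrected distance = spacing / 4 = 330 / 4 = 82.5 m
ASD = 82.5 * 1.41 = 116 m

116


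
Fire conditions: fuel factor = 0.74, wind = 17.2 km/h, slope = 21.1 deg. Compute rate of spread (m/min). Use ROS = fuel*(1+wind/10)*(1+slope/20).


Formula: ROS = fuel * (1 + wind/10) * (1 + slope/20)
Wind factor = 1 + 17.2/10 = 2.72
Slope factor = 1 + 21.1/20 = 2.055
ROS = 0.74 * 2.72 * 2.055 = 4.14 m/min

4.14


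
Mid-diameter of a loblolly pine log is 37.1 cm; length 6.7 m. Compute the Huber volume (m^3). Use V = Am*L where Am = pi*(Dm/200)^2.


Huber: V = Am * L,  Am = pi*(Dm/200)^2
Am = pi*(37.1/200)^2 = 0.108103 m^2
V = 0.108103*6.7 = 0.7243 m^3

0.7243


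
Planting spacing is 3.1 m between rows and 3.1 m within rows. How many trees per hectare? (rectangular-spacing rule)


Formula: TPH = 10000 m^2/ha / (spacing_x * spacing_y)
Area per tree = 3.1 m * 3.1 m = 9.61 m^2
TPH = 10000 / 9.61 = 1041 trees/ha

1041


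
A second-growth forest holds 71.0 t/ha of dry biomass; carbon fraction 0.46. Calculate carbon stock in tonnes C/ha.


Formula: Carbon Stock = Biomass * Carbon Fraction
C = 71.0 t/ha * 0.46
C = 32.7 t C/ha

32.7


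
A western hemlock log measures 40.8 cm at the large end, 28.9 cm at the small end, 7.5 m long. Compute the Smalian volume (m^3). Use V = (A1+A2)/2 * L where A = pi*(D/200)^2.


Smalian: V = (A1 + A2)/2 * L,  A = pi*(D/200)^2
A1 = pi*(40.8/200)^2 = 0.130741 m^2
A2 = pi*(28.9/200)^2 = 0.065597 m^2
V = (0.130741+0.065597)/2*7.5 = 0.7363 m^3

0.7363


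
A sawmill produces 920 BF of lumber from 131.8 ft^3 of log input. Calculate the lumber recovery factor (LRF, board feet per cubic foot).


Formula: LRF = Lumber Output (BF) / Log Input (ft^3)
LRF = 920 BF / 131.8 ft^3
LRF = 6.98 BF/ft^3

6.98


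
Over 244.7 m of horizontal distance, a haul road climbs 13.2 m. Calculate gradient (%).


Formula: Gradient = rise / run * 100
Gradient = 13.2 / 244.7 * 100 = 5.4%

5.4


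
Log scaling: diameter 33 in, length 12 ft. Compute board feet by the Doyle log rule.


Doyle: BF = (D - 4)^2 * L / 16
Adjusted diameter = 33 - 4 = 29 in
(D-4)^2 = 29^2 = 841
BF = 841 * 12 / 16 = 631 BF

631


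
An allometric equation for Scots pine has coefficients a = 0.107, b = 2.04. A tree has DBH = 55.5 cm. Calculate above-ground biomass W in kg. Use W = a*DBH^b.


Formula: W = a * DBH^b  (allometric power law)
DBH^b = 55.5^2.04 = 3617.0764
W = 0.107 * 3617.0764 = 387.0 kg

387.0


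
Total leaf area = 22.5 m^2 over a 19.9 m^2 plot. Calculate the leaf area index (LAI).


Formula: LAI = total leaf area / ground area  (dimensionless)
LAI = 22.5 m^2 / 19.9 m^2
LAI = 1.13

1.13


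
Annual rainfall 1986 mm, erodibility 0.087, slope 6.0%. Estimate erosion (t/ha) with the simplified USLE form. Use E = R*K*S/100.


Formula: E = R * K * S / 100  (simplified USLE)
R * K = 1986 * 0.087 = 172.782
E = 172.782 * 6.0 / 100 = 10.37 t/ha

10.37


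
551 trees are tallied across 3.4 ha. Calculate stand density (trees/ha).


Formula: Stand Density = N_trees / Area_ha
Density = 551 trees / 3.4 ha
Density = 162 trees/ha

162


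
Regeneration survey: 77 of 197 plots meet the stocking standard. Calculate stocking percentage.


Formula: Stocking % = stocked plots / total plots * 100
Stocking = 77 / 197 * 100
Stocking = 0.3909 * 100 = 39.1%

39.1


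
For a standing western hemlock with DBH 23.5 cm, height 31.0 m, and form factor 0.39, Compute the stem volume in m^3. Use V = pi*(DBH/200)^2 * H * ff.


Formula: V = pi * (DBH/200)^2 * H * ff
Radius = DBH/200 = 23.5/200 = 0.1175 m
Radius^2 = 0.1175^2 = 0.01380625 m^2
V = pi * 0.01380625 * 31.0 * 0.39
V = 0.524 m^3

0.524


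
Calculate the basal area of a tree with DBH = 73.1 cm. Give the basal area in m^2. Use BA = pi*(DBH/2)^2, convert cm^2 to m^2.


Formula: BA = pi * (DBH/2)^2 / 10000  (cm^2 to m^2)
Radius = DBH/2 = 73.1/2 = 36.55 cm
BA = pi * 36.55^2 / 10000
   = 4196.8615 cm^2 / 10000
   = 0.4197 m^2

0.4197


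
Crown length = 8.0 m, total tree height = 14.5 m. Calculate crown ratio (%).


Formula: Crown Ratio = (Crown Length / Total Height) * 100
CR = (8.0 m / 14.5 m) * 100
CR = 0.5517 * 100 = 55.2%

55.2


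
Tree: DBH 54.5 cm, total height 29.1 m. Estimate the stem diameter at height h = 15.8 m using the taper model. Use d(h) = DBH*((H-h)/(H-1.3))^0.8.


Taper: d(h) = DBH * ((H - h) / (H - 1.3))^0.8
Numerator = H - h = 29.1 - 15.8 = 13.3 m
Denominator = H - 1.3 = 29.1 - 1.3 = 27.8 m
Ratio = 13.3 / 27.8 = 0.47842
d = 54.5 * 0.47842^0.8 = 30.2 cm

30.2


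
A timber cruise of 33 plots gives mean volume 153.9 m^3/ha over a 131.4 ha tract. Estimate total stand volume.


Formula: Total Volume = Mean Volume per ha * Total Area
Total Volume = 153.9 m^3/ha * 131.4 ha
Total Volume = 20222 m^3

20222


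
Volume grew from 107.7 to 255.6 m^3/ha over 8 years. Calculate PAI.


Formula: PAI = (V_T2 - V_T1) / (T2 - T1)
Volume increment = 255.6 - 107.7 = 147.9 m^3/ha
PAI = 147.9 / 8 = 18.49 m^3/ha/year

18.49


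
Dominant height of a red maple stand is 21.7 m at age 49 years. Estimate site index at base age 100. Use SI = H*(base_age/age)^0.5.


Formula: SI = H_dom * (base_age / age)^0.5
Age ratio = 100 / 49 = 2.04082
sqrt(age_ratio) = 1.42857
SI = 21.7 * 1.42857 = 31.0 m

31.0


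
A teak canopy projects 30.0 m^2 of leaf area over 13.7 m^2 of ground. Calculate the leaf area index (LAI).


Formula: LAI = total leaf area / ground area  (dimensionless)
LAI = 30.0 m^2 / 13.7 m^2
LAI = 2.19

2.19


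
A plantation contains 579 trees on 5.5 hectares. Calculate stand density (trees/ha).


Formula: Stand Density = N_trees / Area_ha
Density = 579 trees / 5.5 ha
Density = 105 trees/ha

105


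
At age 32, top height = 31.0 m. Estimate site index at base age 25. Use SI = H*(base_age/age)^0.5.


Formula: SI = H_dom * (base_age / age)^0.5
Age ratio = 25 / 32 = 0.78125
sqrt(age_ratio) = 0.88388
SI = 31.0 * 0.88388 = 27.4 m

27.4


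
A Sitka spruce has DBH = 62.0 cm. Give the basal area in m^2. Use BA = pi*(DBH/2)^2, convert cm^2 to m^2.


Formula: BA = pi * (DBH/2)^2 / 10000  (cm^2 to m^2)
Radius = DBH/2 = 62.0/2 = 31.0 cm
BA = pi * 31.0^2 / 10000
   = 3019.0705 cm^2 / 10000
   = 0.3019 m^2

0.3019


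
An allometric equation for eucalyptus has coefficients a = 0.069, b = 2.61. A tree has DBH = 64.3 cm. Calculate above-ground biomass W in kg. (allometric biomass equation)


Formula: W = a * DBH^b  (allometric power law)
DBH^b = 64.3^2.61 = 52411.9888
W = 0.069 * 52411.9888 = 3616.4 kg

3616.4


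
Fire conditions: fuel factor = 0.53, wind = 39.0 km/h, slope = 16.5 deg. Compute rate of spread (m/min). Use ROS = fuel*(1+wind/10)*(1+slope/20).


Formula: ROS = fuel * (1 + wind/10) * (1 + slope/20)
Wind factor = 1 + 39.0/10 = 4.9
Slope factor = 1 + 16.5/20 = 1.825
ROS = 0.53 * 4.9 * 1.825 = 4.74 m/min

4.74


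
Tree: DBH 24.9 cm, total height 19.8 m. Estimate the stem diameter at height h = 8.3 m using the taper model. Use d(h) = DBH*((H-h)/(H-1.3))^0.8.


Taper: d(h) = DBH * ((H - h) / (H - 1.3))^0.8
Numerator = H - h = 19.8 - 8.3 = 11.5 m
Denominator = H - 1.3 = 19.8 - 1.3 = 18.5 m
Ratio = 11.5 / 18.5 = 0.62162
d = 24.9 * 0.62162^0.8 = 17.0 cm

17.0


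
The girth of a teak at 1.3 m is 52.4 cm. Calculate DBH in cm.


Formula: DBH = C / pi
DBH = 52.4 / pi
pi = 3.14159...
DBH = 16.7 cm

16.7


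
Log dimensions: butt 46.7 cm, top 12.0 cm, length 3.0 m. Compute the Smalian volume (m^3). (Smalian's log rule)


Smalian: V = (A1 + A2)/2 * L,  A = pi*(D/200)^2
A1 = pi*(46.7/200)^2 = 0.171287 m^2
A2 = pi*(12.0/200)^2 = 0.01131 m^2
V = (0.171287+0.01131)/2*3.0 = 0.2739 m^3

0.2739


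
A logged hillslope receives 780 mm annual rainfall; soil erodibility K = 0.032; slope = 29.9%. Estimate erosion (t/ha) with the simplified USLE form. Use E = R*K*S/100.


Formula: E = R * K * S / 100  (simplified USLE)
R * K = 780 * 0.032 = 24.96
E = 24.96 * 29.9 / 100 = 7.46 t/ha

7.46


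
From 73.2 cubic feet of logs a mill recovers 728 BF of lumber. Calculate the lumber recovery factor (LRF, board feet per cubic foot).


Formula: LRF = Lumber Output (BF) / Log Input (ft^3)
LRF = 728 BF / 73.2 ft^3
LRF = 9.95 BF/ft^3

9.95


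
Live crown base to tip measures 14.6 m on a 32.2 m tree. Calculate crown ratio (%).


Formula: Crown Ratio = (Crown Length / Total Height) * 100
CR = (14.6 m / 32.2 m) * 100
CR = 0.4534 * 100 = 45.3%

45.3


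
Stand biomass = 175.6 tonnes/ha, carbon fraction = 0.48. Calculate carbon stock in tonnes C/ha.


Formula: Carbon Stock = Biomass * Carbon Fraction
C = 175.6 t/ha * 0.48
C = 84.3 t C/ha

84.3


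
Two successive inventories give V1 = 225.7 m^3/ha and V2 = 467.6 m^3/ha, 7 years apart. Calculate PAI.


Formula: PAI = (V_T2 - V_T1) / (T2 - T1)
Volume increment = 467.6 - 225.7 = 241.9 m^3/ha
PAI = 241.9 / 7 = 34.56 m^3/ha/year

34.56


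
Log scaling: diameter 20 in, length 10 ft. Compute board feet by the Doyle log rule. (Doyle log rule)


Doyle: BF = (D - 4)^2 * L / 16
Adjusted diameter = 20 - 4 = 16 in
(D-4)^2 = 16^2 = 256
BF = 256 * 10 / 16 = 160 BF

160


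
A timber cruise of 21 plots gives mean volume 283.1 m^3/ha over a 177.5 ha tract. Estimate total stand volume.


Formula: Total Volume = Mean Volume per ha * Total Area
Total Volume = 283.1 m^3/ha * 177.5 ha
Total Volume = 50250 m^3

50250


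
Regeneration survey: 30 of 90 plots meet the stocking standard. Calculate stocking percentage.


Formula: Stocking % = stocked plots / total plots * 100
Stocking = 30 / 90 * 100
Stocking = 0.3333 * 100 = 33.3%

33.3


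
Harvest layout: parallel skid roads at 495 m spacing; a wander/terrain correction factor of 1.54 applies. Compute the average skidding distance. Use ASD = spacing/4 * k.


Formula: ASD = (spacing / 4) * correction
Uncorrected distance = spacing / 4 = 495 / 4 = 123.75 m
ASD = 123.75 * 1.54 = 191 m

191


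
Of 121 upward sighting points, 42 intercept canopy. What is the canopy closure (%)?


Formula: Canopy closure = covered points / total points * 100
Closure = 42 / 121 * 100
Closure = 0.3471 * 100 = 34.7%

34.7


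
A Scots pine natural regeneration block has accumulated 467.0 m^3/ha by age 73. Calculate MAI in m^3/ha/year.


Formula: MAI = Total Volume / Stand Age
MAI = 467.0 m^3/ha / 73 years
MAI = 6.4 m^3/ha/year

6.4


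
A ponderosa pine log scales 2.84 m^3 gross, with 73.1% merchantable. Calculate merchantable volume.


Formula: MV = V_total * (merchantable_pct / 100)
Merchantable fraction = 73.1% / 100 = 0.731
MV = 2.84 m^3 * 0.731 = 2.076 m^3

2.076


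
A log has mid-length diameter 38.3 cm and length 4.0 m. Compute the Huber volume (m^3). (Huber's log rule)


Huber: V = Am * L,  Am = pi*(Dm/200)^2
Am = pi*(38.3/200)^2 = 0.115209 m^2
V = 0.115209*4.0 = 0.4608 m^3

0.4608


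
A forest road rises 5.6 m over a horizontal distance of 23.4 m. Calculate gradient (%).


Formula: Gradient = rise / run * 100
Gradient = 5.6 / 23.4 * 100 = 23.9%

23.9


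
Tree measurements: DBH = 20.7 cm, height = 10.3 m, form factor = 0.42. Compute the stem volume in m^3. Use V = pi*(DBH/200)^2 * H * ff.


Formula: V = pi * (DBH/200)^2 * H * ff
Radius = DBH/200 = 20.7/200 = 0.1035 m
Radius^2 = 0.1035^2 = 0.01071225 m^2
V = pi * 0.01071225 * 10.3 * 0.42
V = 0.146 m^3

0.146


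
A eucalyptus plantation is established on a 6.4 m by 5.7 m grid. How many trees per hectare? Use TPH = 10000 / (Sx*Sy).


Formula: TPH = 10000 m^2/ha / (spacing_x * spacing_y)
Area per tree = 6.4 m * 5.7 m = 36.48 m^2
TPH = 10000 / 36.48 = 274 trees/ha

274


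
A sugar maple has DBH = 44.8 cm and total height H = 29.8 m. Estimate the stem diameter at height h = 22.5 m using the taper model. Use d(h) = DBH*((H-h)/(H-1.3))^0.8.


Taper: d(h) = DBH * ((H - h) / (H - 1.3))^0.8
Numerator = H - h = 29.8 - 22.5 = 7.3 m
Denominator = H - 1.3 = 29.8 - 1.3 = 28.5 m
Ratio = 7.3 / 28.5 = 0.25614
d = 44.8 * 0.25614^0.8 = 15.1 cm

15.1


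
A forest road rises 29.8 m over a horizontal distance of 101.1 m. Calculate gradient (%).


Formula: Gradient = rise / run * 100
Gradient = 29.8 / 101.1 * 100 = 29.5%

29.5


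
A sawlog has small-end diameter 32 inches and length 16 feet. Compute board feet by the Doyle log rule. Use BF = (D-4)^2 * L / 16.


Doyle: BF = (D - 4)^2 * L / 16
Adjusted diameter = 32 - 4 = 28 in
(D-4)^2 = 28^2 = 784
BF = 784 * 16 / 16 = 784 BF

784


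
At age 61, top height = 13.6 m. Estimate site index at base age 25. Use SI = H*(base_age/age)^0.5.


Formula: SI = H_dom * (base_age / age)^0.5
Age ratio = 25 / 61 = 0.40984
sqrt(age_ratio) = 0.64018
SI = 13.6 * 0.64018 = 8.7 m

8.7


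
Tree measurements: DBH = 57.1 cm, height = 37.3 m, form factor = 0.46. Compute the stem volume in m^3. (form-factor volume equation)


Formula: V = pi * (DBH/200)^2 * H * ff
Radius = DBH/200 = 57.1/200 = 0.2855 m
Radius^2 = 0.2855^2 = 0.08151025 m^2
V = pi * 0.08151025 * 37.3 * 0.46
V = 4.394 m^3

4.394


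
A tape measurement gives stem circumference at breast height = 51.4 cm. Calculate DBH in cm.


Formula: DBH = C / pi
DBH = 51.4 / pi
pi = 3.14159...
DBH = 16.4 cm

16.4


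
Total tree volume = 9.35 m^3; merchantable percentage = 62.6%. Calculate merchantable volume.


Formula: MV = V_total * (merchantable_pct / 100)
Merchantable fraction = 62.6% / 100 = 0.626
MV = 9.35 m^3 * 0.626 = 5.853 m^3

5.853


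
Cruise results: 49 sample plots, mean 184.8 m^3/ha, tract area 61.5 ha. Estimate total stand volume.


Formula: Total Volume = Mean Volume per ha * Total Area
Total Volume = 184.8 m^3/ha * 61.5 ha
Total Volume = 11365 m^3

11365


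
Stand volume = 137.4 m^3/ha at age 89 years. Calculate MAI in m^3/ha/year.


Formula: MAI = Total Volume / Stand Age
MAI = 137.4 m^3/ha / 89 years
MAI = 1.54 m^3/ha/year

1.54


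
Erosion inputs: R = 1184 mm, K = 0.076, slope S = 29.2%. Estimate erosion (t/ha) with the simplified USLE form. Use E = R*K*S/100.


Formula: E = R * K * S / 100  (simplified USLE)
R * K = 1184 * 0.076 = 89.984
E = 89.984 * 29.2 / 100 = 26.28 t/ha

26.28


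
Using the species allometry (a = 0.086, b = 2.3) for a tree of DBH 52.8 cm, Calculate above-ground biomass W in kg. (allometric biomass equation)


Formula: W = a * DBH^b  (allometric power law)
DBH^b = 52.8^2.3 = 9163.4291
W = 0.086 * 9163.4291 = 788.1 kg

788.1


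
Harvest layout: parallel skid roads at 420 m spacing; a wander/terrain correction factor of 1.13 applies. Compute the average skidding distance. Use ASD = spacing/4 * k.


Formula: ASD = (spacing / 4) * correction
Uncorrected distance = spacing / 4 = 420 / 4 = 105 m
ASD = 105 * 1.13 = 119 m

119


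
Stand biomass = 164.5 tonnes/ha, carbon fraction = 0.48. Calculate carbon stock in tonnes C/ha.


Formula: Carbon Stock = Biomass * Carbon Fraction
C = 164.5 t/ha * 0.48
C = 79.0 t C/ha

79.0


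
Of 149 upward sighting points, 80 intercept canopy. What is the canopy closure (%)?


Formula: Canopy closure = covered points / total points * 100
Closure = 80 / 149 * 100
Closure = 0.5369 * 100 = 53.7%

53.7


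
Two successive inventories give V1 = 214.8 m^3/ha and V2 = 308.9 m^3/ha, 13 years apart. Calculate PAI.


Formula: PAI = (V_T2 - V_T1) / (T2 - T1)
Volume increment = 308.9 - 214.8 = 94.1 m^3/ha
PAI = 94.1 / 13 = 7.24 m^3/ha/year

7.24


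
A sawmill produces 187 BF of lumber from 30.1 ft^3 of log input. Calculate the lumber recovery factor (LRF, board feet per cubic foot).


Formula: LRF = Lumber Output (BF) / Log Input (ft^3)
LRF = 187 BF / 30.1 ft^3
LRF = 6.21 BF/ft^3

6.21


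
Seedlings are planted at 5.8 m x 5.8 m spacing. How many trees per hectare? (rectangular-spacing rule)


Formula: TPH = 10000 m^2/ha / (spacing_x * spacing_y)
Area per tree = 5.8 m * 5.8 m = 33.64 m^2
TPH = 10000 / 33.64 = 297 trees/ha

297


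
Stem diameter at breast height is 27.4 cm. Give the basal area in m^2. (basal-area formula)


Formula: BA = pi * (DBH/2)^2 / 10000  (cm^2 to m^2)
Radius = DBH/2 = 27.4/2 = 13.7 cm
BA = pi * 13.7^2 / 10000
   = 589.6455 cm^2 / 10000
   = 0.059 m^2

0.059


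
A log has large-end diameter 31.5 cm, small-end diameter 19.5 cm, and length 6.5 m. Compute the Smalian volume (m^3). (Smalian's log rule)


Smalian: V = (A1 + A2)/2 * L,  A = pi*(D/200)^2
A1 = pi*(31.5/200)^2 = 0.077931 m^2
A2 = pi*(19.5/200)^2 = 0.029865 m^2
V = (0.077931+0.029865)/2*6.5 = 0.3503 m^3

0.3503
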